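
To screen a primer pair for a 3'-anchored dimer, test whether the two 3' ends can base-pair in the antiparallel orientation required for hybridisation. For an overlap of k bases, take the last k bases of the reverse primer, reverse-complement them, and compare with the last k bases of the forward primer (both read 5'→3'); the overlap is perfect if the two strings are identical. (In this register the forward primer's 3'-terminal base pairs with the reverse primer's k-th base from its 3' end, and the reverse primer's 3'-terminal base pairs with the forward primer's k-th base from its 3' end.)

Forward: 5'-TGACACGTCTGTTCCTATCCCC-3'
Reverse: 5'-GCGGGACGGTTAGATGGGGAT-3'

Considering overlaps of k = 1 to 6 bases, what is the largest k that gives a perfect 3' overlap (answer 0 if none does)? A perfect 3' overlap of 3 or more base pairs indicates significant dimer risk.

Last 6 bases (5'→3') — forward …ATCCCC, reverse …GGGGAT.
Reverse complement of the reverse primer's last 6 bases: ATCCCC; its first k bases are the reverse complement of the reverse primer's last k bases, so a perfect k-base overlap needs the forward primer's last k bases to equal them.
Comparing (forward last k vs required): k=1: C vs A ✗; k=2: CC vs AT ✗; k=3: CCC vs ATC ✗; k=4: CCCC vs ATCC ✗; k=5: TCCCC vs ATCCC ✗; k=6: ATCCCC vs ATCCCC ✓.
Only k = 6 is perfect, so the longest perfect 3' overlap is 6.

Longest perfect overlap: 6 complementary base pairs; significant dimer risk (threshold 3).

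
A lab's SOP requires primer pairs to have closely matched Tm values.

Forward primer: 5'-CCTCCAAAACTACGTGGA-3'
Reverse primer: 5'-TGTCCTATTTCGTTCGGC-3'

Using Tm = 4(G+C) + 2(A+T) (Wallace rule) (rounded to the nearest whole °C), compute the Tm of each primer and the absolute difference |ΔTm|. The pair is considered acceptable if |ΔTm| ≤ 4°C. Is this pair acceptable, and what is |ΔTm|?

|ΔTm| = 0°C; the pair is acceptable.

Forward: A=6 T=3 G=3 C=6 → Tm = 2·9 + 4·9 = 54°C.
Reverse: A=1 T=8 G=4 C=5 → Tm = 2·9 + 4·9 = 54°C.
|ΔTm| = |54 − 54| = 0°C, ≤ 4°C.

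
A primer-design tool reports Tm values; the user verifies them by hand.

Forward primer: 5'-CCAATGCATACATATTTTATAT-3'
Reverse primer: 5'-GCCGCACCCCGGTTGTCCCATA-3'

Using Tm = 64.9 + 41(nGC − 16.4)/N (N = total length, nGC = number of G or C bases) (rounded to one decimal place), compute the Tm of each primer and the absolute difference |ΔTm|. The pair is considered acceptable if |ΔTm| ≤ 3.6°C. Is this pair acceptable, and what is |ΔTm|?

|ΔTm| = 18.6°C; the pair is not acceptable.

Forward: G+C = 5, N = 22 → Tm = 64.9 + 41·(5 − 16.4)/22 = 43.7°C.
Reverse: G+C = 15, N = 22 → Tm = 64.9 + 41·(15 − 16.4)/22 = 62.3°C.
|ΔTm| = |43.7 − 62.3| = 18.6°C, > 3.6°C.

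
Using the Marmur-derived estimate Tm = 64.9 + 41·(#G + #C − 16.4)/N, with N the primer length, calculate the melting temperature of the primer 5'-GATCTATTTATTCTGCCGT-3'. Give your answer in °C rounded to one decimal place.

Base counts: A=3, T=9, G=3, C=4; G+C = 7, N = 19.
Tm = 64.9 + 41·(7 − 16.4)/19 = 64.9 + -385.40/19 = 44.6°C.

44.6°C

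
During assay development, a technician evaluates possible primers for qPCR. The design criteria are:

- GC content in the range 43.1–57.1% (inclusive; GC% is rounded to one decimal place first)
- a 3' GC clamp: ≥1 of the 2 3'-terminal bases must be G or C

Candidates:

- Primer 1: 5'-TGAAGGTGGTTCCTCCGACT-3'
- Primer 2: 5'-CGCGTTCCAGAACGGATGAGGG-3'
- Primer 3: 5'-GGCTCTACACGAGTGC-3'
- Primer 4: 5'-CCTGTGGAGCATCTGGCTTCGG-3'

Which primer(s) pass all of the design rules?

Primer 1 (20 nt, A=3 T=6 G=6 C=5): GC 11/20 = 55.0% ✓; 3' end CT has 1 G/C ✓ — passes.
Primer 2 (22 nt, A=5 T=3 G=9 C=5): GC 14/22 = 63.6%, outside 43.1–57.1% ✗; 3' end GG has 2 G/C ✓ — fails.
Primer 3 (16 nt, A=3 T=3 G=5 C=5): GC 10/16 = 62.5%, outside 43.1–57.1% ✗; 3' end GC has 2 G/C ✓ — fails.
Primer 4 (22 nt, A=2 T=6 G=8 C=6): GC 14/22 = 63.6%, outside 43.1–57.1% ✗; 3' end GG has 2 G/C ✓ — fails.

Primer 1 only.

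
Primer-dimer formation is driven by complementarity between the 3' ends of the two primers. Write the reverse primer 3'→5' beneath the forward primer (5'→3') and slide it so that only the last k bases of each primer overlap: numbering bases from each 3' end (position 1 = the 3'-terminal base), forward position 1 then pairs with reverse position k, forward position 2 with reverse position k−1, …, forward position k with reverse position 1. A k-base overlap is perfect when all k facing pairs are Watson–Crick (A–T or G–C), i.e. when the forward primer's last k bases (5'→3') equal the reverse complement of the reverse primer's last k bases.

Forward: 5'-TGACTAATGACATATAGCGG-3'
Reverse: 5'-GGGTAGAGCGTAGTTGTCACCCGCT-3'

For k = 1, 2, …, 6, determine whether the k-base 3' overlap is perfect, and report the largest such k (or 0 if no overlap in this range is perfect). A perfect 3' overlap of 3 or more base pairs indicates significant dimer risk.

Last 6 bases (5'→3') — forward …TAGCGG, reverse …CCCGCT.
Reverse complement of the reverse primer's last 6 bases: AGCGGG; its first k bases are the reverse complement of the reverse primer's last k bases, so a perfect k-base overlap needs the forward primer's last k bases to equal them.
Comparing (forward last k vs required): k=1: G vs A ✗; k=2: GG vs AG ✗; k=3: CGG vs AGC ✗; k=4: GCGG vs AGCG ✗; k=5: AGCGG vs AGCGG ✓; k=6: TAGCGG vs AGCGGG ✗.
Only k = 5 is perfect, so the longest perfect 3' overlap is 5.

Longest perfect overlap: 5 complementary base pairs; significant dimer risk (threshold 3).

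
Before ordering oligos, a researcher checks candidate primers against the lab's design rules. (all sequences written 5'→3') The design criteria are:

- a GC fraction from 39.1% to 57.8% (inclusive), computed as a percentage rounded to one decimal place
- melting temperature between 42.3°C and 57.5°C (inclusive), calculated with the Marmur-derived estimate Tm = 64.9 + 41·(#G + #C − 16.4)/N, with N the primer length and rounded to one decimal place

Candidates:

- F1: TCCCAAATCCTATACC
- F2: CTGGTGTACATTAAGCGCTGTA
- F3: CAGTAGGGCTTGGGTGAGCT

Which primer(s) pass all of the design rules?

F1 (16 nt, A=5 T=4 G=0 C=7): GC 7/16 = 43.8% ✓; Tm = 64.9 + 41·(7 − 16.4)/16 = 40.8°C, outside 42.3–57.5°C ✗ — fails.
F2 (22 nt, A=5 T=7 G=6 C=4): GC 10/22 = 45.5% ✓; Tm = 64.9 + 41·(10 − 16.4)/22 = 53.0°C ✓ — passes.
F3 (20 nt, A=3 T=5 G=9 C=3): GC 12/20 = 60.0%, outside 39.1–57.8% ✗; Tm = 64.9 + 41·(12 − 16.4)/20 = 55.9°C ✓ — fails.

F2 only.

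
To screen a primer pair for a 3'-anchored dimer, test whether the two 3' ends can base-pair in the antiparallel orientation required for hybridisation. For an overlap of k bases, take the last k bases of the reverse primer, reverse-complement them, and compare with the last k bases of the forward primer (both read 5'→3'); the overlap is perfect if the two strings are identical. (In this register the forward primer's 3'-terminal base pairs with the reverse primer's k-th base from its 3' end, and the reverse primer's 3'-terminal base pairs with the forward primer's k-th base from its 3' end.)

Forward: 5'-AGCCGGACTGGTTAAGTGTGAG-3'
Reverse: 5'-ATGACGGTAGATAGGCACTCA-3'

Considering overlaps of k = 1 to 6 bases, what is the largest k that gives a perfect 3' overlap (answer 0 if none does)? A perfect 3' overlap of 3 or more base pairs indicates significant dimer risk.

Longest perfect overlap: 4 complementary base pairs; significant dimer risk (threshold 3).

Last 6 bases (5'→3') — forward …TGTGAG, reverse …CACTCA.
Reverse complement of the reverse primer's last 6 bases: TGAGTG; its first k bases are the reverse complement of the reverse primer's last k bases, so a perfect k-base overlap needs the forward primer's last k bases to equal them.
Comparing (forward last k vs required): k=1: G vs T ✗; k=2: AG vs TG ✗; k=3: GAG vs TGA ✗; k=4: TGAG vs TGAG ✓; k=5: GTGAG vs TGAGT ✗; k=6: TGTGAG vs TGAGTG ✗.
Only k = 4 is perfect, so the longest perfect 3' overlap is 4.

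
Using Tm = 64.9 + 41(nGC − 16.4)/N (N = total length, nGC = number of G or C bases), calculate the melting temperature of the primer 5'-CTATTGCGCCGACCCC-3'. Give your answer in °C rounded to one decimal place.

51.1°C

Base counts: A=2, T=3, G=3, C=8; G+C = 11, N = 16.
Tm = 64.9 + 41·(11 − 16.4)/16 = 64.9 + -221.40/16 = 51.1°C.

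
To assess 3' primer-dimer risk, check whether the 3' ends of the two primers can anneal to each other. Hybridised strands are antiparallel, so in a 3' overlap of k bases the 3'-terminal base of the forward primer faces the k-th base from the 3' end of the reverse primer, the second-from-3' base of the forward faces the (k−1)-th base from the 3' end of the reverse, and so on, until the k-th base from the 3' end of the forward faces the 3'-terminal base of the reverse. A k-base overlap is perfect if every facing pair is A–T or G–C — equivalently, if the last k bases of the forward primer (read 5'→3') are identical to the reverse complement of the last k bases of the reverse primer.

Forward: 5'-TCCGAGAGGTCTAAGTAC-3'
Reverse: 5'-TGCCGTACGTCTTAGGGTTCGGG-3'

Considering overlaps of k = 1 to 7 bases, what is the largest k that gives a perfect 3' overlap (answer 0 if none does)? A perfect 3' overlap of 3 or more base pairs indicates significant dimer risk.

Last 7 bases (5'→3') — forward …TAAGTAC, reverse …GTTCGGG.
Reverse complement of the reverse primer's last 7 bases: CCCGAAC; its first k bases are the reverse complement of the reverse primer's last k bases, so a perfect k-base overlap needs the forward primer's last k bases to equal them.
Comparing (forward last k vs required): k=1: C vs C ✓; k=2: AC vs CC ✗; k=3: TAC vs CCC ✗; k=4: GTAC vs CCCG ✗; k=5: AGTAC vs CCCGA ✗; k=6: AAGTAC vs CCCGAA ✗; k=7: TAAGTAC vs CCCGAAC ✗.
Only k = 1 is perfect, so the longest perfect 3' overlap is 1.

Longest perfect overlap: 1 complementary base pair; below the dimer-risk threshold (threshold 3).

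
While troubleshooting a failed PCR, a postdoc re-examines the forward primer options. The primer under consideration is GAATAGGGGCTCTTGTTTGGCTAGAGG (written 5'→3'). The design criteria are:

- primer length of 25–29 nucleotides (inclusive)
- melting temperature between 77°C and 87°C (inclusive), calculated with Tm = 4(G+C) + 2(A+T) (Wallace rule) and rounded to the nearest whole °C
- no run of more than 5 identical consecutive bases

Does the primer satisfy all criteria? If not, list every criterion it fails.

Base counts: A=5, T=8, G=11, C=3 (length 27).
length: length 27 ✓
Tm: Tm = 2·13 + 4·14 = 82°C ✓
homopolymer run: longest run = 4 ✓

Meets all criteria.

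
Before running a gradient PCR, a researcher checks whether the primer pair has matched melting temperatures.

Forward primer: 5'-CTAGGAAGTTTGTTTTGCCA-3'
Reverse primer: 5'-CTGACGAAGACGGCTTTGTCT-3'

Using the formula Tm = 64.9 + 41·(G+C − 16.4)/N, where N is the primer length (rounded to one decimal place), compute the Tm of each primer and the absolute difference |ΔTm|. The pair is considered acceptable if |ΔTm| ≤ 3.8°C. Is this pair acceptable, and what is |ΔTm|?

|ΔTm| = 6.7°C; the pair is not acceptable.

Forward: G+C = 8, N = 20 → Tm = 64.9 + 41·(8 − 16.4)/20 = 47.7°C.
Reverse: G+C = 11, N = 21 → Tm = 64.9 + 41·(11 − 16.4)/21 = 54.4°C.
|ΔTm| = |47.7 − 54.4| = 6.7°C, > 3.8°C.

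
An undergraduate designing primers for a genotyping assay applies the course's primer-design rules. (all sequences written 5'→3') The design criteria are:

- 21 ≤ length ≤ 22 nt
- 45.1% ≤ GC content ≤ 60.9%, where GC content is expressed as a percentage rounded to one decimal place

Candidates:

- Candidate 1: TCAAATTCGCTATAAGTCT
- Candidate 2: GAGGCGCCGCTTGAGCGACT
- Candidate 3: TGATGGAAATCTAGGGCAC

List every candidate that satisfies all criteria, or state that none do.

None of the candidates satisfy all criteria.

Candidate 1 (19 nt, A=6 T=7 G=2 C=4): length 19, outside 21–22 ✗; GC 6/19 = 31.6%, outside 45.1–60.9% ✗ — fails.
Candidate 2 (20 nt, A=3 T=3 G=8 C=6): length 20, outside 21–22 ✗; GC 14/20 = 70.0%, outside 45.1–60.9% ✗ — fails.
Candidate 3 (19 nt, A=6 T=4 G=6 C=3): length 19, outside 21–22 ✗; GC 9/19 = 47.4% ✓ — fails.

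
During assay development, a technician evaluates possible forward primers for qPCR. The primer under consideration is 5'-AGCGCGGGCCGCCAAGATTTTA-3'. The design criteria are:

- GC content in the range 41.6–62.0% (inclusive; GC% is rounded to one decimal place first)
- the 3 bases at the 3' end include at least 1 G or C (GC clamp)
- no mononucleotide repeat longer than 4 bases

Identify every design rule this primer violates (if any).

Fails: GC clamp.

Base counts: A=5, T=4, G=7, C=6 (length 22).
GC content: GC 13/22 = 59.1% ✓
GC clamp: 3' end TTA has 0 G/C, need ≥1 ✗
homopolymer run: longest run = 4 ✓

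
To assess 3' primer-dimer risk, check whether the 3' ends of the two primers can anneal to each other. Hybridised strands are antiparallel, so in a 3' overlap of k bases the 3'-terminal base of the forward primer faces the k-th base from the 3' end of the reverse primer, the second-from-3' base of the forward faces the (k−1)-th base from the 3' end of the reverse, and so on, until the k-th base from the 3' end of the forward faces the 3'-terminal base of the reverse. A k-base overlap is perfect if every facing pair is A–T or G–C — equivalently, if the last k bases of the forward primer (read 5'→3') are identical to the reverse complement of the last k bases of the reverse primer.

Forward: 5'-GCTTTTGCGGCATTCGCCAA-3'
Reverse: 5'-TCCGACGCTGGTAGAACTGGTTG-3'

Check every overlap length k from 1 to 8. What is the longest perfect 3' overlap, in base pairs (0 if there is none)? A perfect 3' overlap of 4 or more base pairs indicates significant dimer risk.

Last 8 bases (5'→3') — forward …TTCGCCAA, reverse …ACTGGTTG.
Reverse complement of the reverse primer's last 8 bases: CAACCAGT; its first k bases are the reverse complement of the reverse primer's last k bases, so a perfect k-base overlap needs the forward primer's last k bases to equal them.
Comparing (forward last k vs required): k=1: A vs C ✗; k=2: AA vs CA ✗; k=3: CAA vs CAA ✓; k=4: CCAA vs CAAC ✗; k=5: GCCAA vs CAACC ✗; k=6: CGCCAA vs CAACCA ✗; k=7: TCGCCAA vs CAACCAG ✗; k=8: TTCGCCAA vs CAACCAGT ✗.
Only k = 3 is perfect, so the longest perfect 3' overlap is 3.

Longest perfect overlap: 3 complementary base pairs; below the dimer-risk threshold (threshold 4).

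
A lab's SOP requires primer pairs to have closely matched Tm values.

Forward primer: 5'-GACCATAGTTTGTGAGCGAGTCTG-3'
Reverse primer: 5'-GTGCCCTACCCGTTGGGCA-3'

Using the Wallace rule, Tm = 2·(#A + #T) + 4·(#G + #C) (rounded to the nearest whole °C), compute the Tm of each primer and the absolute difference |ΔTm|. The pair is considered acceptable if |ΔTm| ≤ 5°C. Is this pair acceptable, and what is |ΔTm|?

Forward: A=5 T=7 G=8 C=4 → Tm = 2·12 + 4·12 = 72°C.
Reverse: A=2 T=4 G=6 C=7 → Tm = 2·6 + 4·13 = 64°C.
|ΔTm| = |72 − 64| = 8°C, > 5°C.

|ΔTm| = 8°C; the pair is not acceptable.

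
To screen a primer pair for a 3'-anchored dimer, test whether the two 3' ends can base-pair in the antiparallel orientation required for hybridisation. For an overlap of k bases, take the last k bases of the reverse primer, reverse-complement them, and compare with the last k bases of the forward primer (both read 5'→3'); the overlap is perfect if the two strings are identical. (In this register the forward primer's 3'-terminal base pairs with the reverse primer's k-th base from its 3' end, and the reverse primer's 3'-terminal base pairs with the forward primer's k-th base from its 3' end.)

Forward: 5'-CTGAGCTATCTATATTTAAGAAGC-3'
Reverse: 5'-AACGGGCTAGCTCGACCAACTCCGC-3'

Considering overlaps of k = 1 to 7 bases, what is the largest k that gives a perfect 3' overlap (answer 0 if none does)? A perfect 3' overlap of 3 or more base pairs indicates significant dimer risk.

Longest perfect overlap: 2 complementary base pairs; below the dimer-risk threshold (threshold 3).

Last 7 bases (5'→3') — forward …AAGAAGC, reverse …ACTCCGC.
Reverse complement of the reverse primer's last 7 bases: GCGGAGT; its first k bases are the reverse complement of the reverse primer's last k bases, so a perfect k-base overlap needs the forward primer's last k bases to equal them.
Comparing (forward last k vs required): k=1: C vs G ✗; k=2: GC vs GC ✓; k=3: AGC vs GCG ✗; k=4: AAGC vs GCGG ✗; k=5: GAAGC vs GCGGA ✗; k=6: AGAAGC vs GCGGAG ✗; k=7: AAGAAGC vs GCGGAGT ✗.
Only k = 2 is perfect, so the longest perfect 3' overlap is 2.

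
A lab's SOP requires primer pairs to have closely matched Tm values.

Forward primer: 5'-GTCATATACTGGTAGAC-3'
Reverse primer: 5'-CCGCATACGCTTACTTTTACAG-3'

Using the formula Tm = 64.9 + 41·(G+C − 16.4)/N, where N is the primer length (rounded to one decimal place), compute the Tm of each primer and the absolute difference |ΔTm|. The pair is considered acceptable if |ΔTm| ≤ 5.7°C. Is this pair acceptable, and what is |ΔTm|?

Forward: G+C = 7, N = 17 → Tm = 64.9 + 41·(7 − 16.4)/17 = 42.2°C.
Reverse: G+C = 10, N = 22 → Tm = 64.9 + 41·(10 − 16.4)/22 = 53.0°C.
|ΔTm| = |42.2 − 53.0| = 10.8°C, > 5.7°C.

|ΔTm| = 10.8°C; the pair is not acceptable.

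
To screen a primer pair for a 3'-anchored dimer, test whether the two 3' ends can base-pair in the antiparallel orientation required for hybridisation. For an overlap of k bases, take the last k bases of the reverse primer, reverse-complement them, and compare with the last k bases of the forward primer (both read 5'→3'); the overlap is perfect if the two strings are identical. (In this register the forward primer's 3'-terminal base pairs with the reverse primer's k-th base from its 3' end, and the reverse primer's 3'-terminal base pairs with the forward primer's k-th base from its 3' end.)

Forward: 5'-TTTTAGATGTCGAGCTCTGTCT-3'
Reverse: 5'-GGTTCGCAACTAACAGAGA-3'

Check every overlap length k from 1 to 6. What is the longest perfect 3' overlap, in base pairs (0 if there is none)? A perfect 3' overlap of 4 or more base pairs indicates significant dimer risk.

Longest perfect overlap: 3 complementary base pairs; below the dimer-risk threshold (threshold 4).

Last 6 bases (5'→3') — forward …CTGTCT, reverse …CAGAGA.
Reverse complement of the reverse primer's last 6 bases: TCTCTG; its first k bases are the reverse complement of the reverse primer's last k bases, so a perfect k-base overlap needs the forward primer's last k bases to equal them.
Comparing (forward last k vs required): k=1: T vs T ✓; k=2: CT vs TC ✗; k=3: TCT vs TCT ✓; k=4: GTCT vs TCTC ✗; k=5: TGTCT vs TCTCT ✗; k=6: CTGTCT vs TCTCTG ✗.
Perfect overlaps at k = 1, 3; the largest is 3.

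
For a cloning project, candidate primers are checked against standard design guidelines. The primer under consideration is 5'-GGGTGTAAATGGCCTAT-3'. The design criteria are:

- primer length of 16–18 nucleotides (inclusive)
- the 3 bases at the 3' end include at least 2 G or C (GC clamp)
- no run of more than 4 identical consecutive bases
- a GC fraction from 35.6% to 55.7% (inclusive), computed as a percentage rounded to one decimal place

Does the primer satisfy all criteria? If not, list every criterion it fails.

Base counts: A=4, T=5, G=6, C=2 (length 17).
length: length 17 ✓
GC clamp: 3' end TAT has 0 G/C, need ≥2 ✗
homopolymer run: longest run = 3 ✓
GC content: GC 8/17 = 47.1% ✓

Fails: GC clamp.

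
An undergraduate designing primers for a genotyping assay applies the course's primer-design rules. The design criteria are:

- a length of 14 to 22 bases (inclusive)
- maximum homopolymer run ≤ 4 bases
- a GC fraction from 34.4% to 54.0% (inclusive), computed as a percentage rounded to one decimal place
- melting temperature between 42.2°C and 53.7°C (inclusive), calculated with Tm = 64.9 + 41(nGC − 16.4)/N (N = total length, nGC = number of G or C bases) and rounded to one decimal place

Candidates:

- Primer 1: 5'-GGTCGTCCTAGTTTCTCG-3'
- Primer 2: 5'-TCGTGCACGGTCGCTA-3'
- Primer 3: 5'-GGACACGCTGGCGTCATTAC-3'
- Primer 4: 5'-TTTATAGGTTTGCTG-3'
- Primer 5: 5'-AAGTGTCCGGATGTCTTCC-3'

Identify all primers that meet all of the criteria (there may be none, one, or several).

Primer 5 only.

Primer 1 (18 nt, A=1 T=7 G=5 C=5): length 18 ✓; longest run = 3 ✓; GC 10/18 = 55.6%, outside 34.4–54.0% ✗; Tm = 64.9 + 41·(10 − 16.4)/18 = 50.3°C ✓ — fails.
Primer 2 (16 nt, A=2 T=4 G=5 C=5): length 16 ✓; longest run = 2 ✓; GC 10/16 = 62.5%, outside 34.4–54.0% ✗; Tm = 64.9 + 41·(10 − 16.4)/16 = 48.5°C ✓ — fails.
Primer 3 (20 nt, A=4 T=4 G=6 C=6): length 20 ✓; longest run = 2 ✓; GC 12/20 = 60.0%, outside 34.4–54.0% ✗; Tm = 64.9 + 41·(12 − 16.4)/20 = 55.9°C, outside 42.2–53.7°C ✗ — fails.
Primer 4 (15 nt, A=2 T=8 G=4 C=1): length 15 ✓; longest run = 3 ✓; GC 5/15 = 33.3%, outside 34.4–54.0% ✗; Tm = 64.9 + 41·(5 − 16.4)/15 = 33.7°C, outside 42.2–53.7°C ✗ — fails.
Primer 5 (19 nt, A=3 T=6 G=5 C=5): length 19 ✓; longest run = 2 ✓; GC 10/19 = 52.6% ✓; Tm = 64.9 + 41·(10 − 16.4)/19 = 51.1°C ✓ — passes.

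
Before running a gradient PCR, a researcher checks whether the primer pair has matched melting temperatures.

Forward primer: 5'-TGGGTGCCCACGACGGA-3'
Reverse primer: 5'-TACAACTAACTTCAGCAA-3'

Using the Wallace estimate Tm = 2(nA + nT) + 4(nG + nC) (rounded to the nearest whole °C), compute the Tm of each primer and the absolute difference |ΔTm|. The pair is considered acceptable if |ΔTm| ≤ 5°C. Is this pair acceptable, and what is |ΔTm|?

Forward: A=3 T=2 G=7 C=5 → Tm = 2·5 + 4·12 = 58°C.
Reverse: A=8 T=4 G=1 C=5 → Tm = 2·12 + 4·6 = 48°C.
|ΔTm| = |58 − 48| = 10°C, > 5°C.

|ΔTm| = 10°C; the pair is not acceptable.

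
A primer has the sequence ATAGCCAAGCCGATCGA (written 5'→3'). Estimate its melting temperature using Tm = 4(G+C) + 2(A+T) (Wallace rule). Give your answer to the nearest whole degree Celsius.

Base counts: A=6, T=2, G=4, C=5 (length 17).
Tm = 2·(6+2) + 4·(4+5) = 2·8 + 4·9 = 16 + 36 = 52°C.

52°C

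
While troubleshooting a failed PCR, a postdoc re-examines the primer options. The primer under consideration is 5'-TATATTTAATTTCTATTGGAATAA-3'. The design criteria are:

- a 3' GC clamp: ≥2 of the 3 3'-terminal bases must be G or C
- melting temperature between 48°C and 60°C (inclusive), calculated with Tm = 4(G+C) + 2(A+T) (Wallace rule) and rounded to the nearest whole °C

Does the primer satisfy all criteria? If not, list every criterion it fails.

Base counts: A=9, T=12, G=2, C=1 (length 24).
GC clamp: 3' end TAA has 0 G/C, need ≥2 ✗
Tm: Tm = 2·21 + 4·3 = 54°C ✓

Fails: GC clamp.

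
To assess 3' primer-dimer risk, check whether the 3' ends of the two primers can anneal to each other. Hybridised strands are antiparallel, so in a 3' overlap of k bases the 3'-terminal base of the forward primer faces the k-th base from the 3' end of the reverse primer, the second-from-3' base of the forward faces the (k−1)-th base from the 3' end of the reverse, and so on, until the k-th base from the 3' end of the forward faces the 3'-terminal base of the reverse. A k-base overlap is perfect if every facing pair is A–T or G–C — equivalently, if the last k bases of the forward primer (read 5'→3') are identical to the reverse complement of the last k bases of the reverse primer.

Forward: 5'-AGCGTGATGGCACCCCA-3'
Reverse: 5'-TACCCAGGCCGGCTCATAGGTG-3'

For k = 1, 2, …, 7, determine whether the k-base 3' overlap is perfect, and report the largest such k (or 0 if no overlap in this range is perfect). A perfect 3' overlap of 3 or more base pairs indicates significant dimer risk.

Longest perfect overlap: 2 complementary base pairs; below the dimer-risk threshold (threshold 3).

Last 7 bases (5'→3') — forward …CACCCCA, reverse …ATAGGTG.
Reverse complement of the reverse primer's last 7 bases: CACCTAT; its first k bases are the reverse complement of the reverse primer's last k bases, so a perfect k-base overlap needs the forward primer's last k bases to equal them.
Comparing (forward last k vs required): k=1: A vs C ✗; k=2: CA vs CA ✓; k=3: CCA vs CAC ✗; k=4: CCCA vs CACC ✗; k=5: CCCCA vs CACCT ✗; k=6: ACCCCA vs CACCTA ✗; k=7: CACCCCA vs CACCTAT ✗.
Only k = 2 is perfect, so the longest perfect 3' overlap is 2.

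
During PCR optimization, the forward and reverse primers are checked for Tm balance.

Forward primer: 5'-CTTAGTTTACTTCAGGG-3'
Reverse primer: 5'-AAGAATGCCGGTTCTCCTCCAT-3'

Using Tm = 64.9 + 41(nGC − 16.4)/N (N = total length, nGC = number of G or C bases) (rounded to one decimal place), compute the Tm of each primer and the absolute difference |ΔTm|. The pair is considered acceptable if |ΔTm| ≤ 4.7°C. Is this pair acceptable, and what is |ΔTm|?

|ΔTm| = 12.6°C; the pair is not acceptable.

Forward: G+C = 7, N = 17 → Tm = 64.9 + 41·(7 − 16.4)/17 = 42.2°C.
Reverse: G+C = 11, N = 22 → Tm = 64.9 + 41·(11 − 16.4)/22 = 54.8°C.
|ΔTm| = |42.2 − 54.8| = 12.6°C, > 4.7°C.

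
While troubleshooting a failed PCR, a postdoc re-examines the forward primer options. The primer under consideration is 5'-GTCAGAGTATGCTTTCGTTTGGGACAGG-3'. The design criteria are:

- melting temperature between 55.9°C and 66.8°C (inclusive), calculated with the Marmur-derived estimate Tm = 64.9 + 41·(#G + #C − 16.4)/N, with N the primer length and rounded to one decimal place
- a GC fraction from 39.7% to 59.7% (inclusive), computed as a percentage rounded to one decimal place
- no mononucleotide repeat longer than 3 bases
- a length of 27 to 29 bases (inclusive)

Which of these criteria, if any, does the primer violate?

Meets all criteria.

Base counts: A=5, T=9, G=10, C=4 (length 28).
Tm: Tm = 64.9 + 41·(14 − 16.4)/28 = 61.4°C ✓
GC content: GC 14/28 = 50.0% ✓
homopolymer run: longest run = 3 ✓
length: length 28 ✓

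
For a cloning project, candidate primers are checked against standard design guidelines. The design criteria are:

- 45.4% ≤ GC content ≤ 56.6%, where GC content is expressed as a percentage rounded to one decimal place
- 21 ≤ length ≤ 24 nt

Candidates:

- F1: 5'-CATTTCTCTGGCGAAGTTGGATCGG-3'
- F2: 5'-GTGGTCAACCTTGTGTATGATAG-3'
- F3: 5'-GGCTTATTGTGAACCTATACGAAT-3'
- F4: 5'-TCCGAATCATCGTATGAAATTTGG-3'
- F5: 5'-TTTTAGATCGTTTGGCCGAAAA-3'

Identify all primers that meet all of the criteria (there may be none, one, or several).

F1 (25 nt, A=4 T=8 G=8 C=5): GC 13/25 = 52.0% ✓; length 25, outside 21–24 ✗ — fails.
F2 (23 nt, A=5 T=8 G=7 C=3): GC 10/23 = 43.5%, outside 45.4–56.6% ✗; length 23 ✓ — fails.
F3 (24 nt, A=7 T=8 G=5 C=4): GC 9/24 = 37.5%, outside 45.4–56.6% ✗; length 24 ✓ — fails.
F4 (24 nt, A=7 T=8 G=5 C=4): GC 9/24 = 37.5%, outside 45.4–56.6% ✗; length 24 ✓ — fails.
F5 (22 nt, A=6 T=8 G=5 C=3): GC 8/22 = 36.4%, outside 45.4–56.6% ✗; length 22 ✓ — fails.

None of the candidates satisfy all criteria.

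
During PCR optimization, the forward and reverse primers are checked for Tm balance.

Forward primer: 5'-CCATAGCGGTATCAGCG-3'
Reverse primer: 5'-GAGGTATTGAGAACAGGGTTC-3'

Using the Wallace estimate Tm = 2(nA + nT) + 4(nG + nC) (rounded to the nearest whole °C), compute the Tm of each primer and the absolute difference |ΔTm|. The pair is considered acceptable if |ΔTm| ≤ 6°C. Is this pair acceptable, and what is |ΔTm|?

Forward: A=4 T=3 G=5 C=5 → Tm = 2·7 + 4·10 = 54°C.
Reverse: A=6 T=5 G=8 C=2 → Tm = 2·11 + 4·10 = 62°C.
|ΔTm| = |54 − 62| = 8°C, > 6°C.

|ΔTm| = 8°C; the pair is not acceptable.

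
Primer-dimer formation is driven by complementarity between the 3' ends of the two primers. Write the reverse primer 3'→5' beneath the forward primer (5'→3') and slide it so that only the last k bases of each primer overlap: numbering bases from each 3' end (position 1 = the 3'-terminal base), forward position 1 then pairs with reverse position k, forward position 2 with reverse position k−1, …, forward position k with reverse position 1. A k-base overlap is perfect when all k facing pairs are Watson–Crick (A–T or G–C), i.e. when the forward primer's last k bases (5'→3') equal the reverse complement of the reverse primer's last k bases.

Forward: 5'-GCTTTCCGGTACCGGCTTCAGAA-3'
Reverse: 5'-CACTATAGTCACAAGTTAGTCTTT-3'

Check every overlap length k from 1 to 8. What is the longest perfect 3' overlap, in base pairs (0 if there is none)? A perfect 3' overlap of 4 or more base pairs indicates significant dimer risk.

Last 8 bases (5'→3') — forward …CTTCAGAA, reverse …TAGTCTTT.
Reverse complement of the reverse primer's last 8 bases: AAAGACTA; its first k bases are the reverse complement of the reverse primer's last k bases, so a perfect k-base overlap needs the forward primer's last k bases to equal them.
Comparing (forward last k vs required): k=1: A vs A ✓; k=2: AA vs AA ✓; k=3: GAA vs AAA ✗; k=4: AGAA vs AAAG ✗; k=5: CAGAA vs AAAGA ✗; k=6: TCAGAA vs AAAGAC ✗; k=7: TTCAGAA vs AAAGACT ✗; k=8: CTTCAGAA vs AAAGACTA ✗.
Perfect overlaps at k = 1, 2; the largest is 2.

Longest perfect overlap: 2 complementary base pairs; below the dimer-risk threshold (threshold 4).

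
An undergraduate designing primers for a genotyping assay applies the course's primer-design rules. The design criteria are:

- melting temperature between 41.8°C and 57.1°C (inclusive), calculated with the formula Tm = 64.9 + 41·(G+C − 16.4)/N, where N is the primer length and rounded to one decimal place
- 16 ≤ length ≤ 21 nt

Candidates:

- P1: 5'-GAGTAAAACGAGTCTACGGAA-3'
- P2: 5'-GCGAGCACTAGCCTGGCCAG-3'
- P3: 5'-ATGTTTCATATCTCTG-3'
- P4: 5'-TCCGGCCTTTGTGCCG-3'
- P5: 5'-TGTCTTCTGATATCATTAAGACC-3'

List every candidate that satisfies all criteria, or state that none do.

P1 (21 nt, A=9 T=3 G=6 C=3): Tm = 64.9 + 41·(9 − 16.4)/21 = 50.5°C ✓; length 21 ✓ — passes.
P2 (20 nt, A=4 T=2 G=7 C=7): Tm = 64.9 + 41·(14 − 16.4)/20 = 60.0°C, outside 41.8–57.1°C ✗; length 20 ✓ — fails.
P3 (16 nt, A=3 T=8 G=2 C=3): Tm = 64.9 + 41·(5 − 16.4)/16 = 35.7°C, outside 41.8–57.1°C ✗; length 16 ✓ — fails.
P4 (16 nt, A=0 T=5 G=5 C=6): Tm = 64.9 + 41·(11 − 16.4)/16 = 51.1°C ✓; length 16 ✓ — passes.
P5 (23 nt, A=6 T=9 G=3 C=5): Tm = 64.9 + 41·(8 − 16.4)/23 = 49.9°C ✓; length 23, outside 16–21 ✗ — fails.

P1 and P4.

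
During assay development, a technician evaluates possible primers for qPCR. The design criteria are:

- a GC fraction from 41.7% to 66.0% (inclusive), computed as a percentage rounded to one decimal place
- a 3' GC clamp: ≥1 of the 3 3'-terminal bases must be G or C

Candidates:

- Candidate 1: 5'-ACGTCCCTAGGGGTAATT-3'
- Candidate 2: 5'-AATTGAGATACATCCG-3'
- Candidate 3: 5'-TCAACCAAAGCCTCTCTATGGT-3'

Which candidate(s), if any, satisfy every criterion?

Candidate 1 (18 nt, A=4 T=5 G=5 C=4): GC 9/18 = 50.0% ✓; 3' end ATT has 0 G/C, need ≥1 ✗ — fails.
Candidate 2 (16 nt, A=6 T=4 G=3 C=3): GC 6/16 = 37.5%, outside 41.7–66.0% ✗; 3' end CCG has 3 G/C ✓ — fails.
Candidate 3 (22 nt, A=6 T=6 G=3 C=7): GC 10/22 = 45.5% ✓; 3' end GGT has 2 G/C ✓ — passes.

Candidate 3 only.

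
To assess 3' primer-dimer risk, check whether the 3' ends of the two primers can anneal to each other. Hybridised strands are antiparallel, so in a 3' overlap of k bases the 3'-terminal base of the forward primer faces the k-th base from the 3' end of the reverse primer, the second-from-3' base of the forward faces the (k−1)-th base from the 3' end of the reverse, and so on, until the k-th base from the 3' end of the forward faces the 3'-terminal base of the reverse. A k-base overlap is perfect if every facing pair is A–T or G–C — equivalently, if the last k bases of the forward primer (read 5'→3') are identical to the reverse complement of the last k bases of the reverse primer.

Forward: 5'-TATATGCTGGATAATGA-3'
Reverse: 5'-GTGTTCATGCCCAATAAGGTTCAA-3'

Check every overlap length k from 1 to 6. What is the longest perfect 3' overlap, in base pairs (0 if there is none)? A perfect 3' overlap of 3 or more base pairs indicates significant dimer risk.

Last 6 bases (5'→3') — forward …TAATGA, reverse …GTTCAA.
Reverse complement of the reverse primer's last 6 bases: TTGAAC; its first k bases are the reverse complement of the reverse primer's last k bases, so a perfect k-base overlap needs the forward primer's last k bases to equal them.
Comparing (forward last k vs required): k=1: A vs T ✗; k=2: GA vs TT ✗; k=3: TGA vs TTG ✗; k=4: ATGA vs TTGA ✗; k=5: AATGA vs TTGAA ✗; k=6: TAATGA vs TTGAAC ✗.
No overlap length from 1 to 6 is perfect, so the longest perfect 3' overlap is 0.

Longest perfect overlap: 0 complementary base pairs; below the dimer-risk threshold (threshold 3).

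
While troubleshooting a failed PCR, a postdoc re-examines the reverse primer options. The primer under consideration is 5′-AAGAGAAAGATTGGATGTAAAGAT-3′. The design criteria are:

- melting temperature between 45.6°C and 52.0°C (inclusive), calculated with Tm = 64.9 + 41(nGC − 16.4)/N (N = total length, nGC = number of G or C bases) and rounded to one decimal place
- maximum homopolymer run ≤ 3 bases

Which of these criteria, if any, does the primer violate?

Base counts: A=12, T=5, G=7, C=0 (length 24).
Tm: Tm = 64.9 + 41·(7 − 16.4)/24 = 48.8°C ✓
homopolymer run: longest run = 3 ✓

Meets all criteria.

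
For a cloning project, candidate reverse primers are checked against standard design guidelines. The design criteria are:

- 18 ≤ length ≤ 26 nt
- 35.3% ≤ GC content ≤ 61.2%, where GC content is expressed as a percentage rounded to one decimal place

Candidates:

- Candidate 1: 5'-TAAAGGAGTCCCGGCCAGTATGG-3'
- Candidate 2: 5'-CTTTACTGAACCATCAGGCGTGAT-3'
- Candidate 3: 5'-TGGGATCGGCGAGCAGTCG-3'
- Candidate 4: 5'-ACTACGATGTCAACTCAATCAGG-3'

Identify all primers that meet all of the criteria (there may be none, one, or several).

Candidate 1 (23 nt, A=6 T=4 G=8 C=5): length 23 ✓; GC 13/23 = 56.5% ✓ — passes.
Candidate 2 (24 nt, A=6 T=7 G=5 C=6): length 24 ✓; GC 11/24 = 45.8% ✓ — passes.
Candidate 3 (19 nt, A=3 T=3 G=9 C=4): length 19 ✓; GC 13/19 = 68.4%, outside 35.3–61.2% ✗ — fails.
Candidate 4 (23 nt, A=8 T=5 G=4 C=6): length 23 ✓; GC 10/23 = 43.5% ✓ — passes.

Candidate 1, Candidate 2 and Candidate 4.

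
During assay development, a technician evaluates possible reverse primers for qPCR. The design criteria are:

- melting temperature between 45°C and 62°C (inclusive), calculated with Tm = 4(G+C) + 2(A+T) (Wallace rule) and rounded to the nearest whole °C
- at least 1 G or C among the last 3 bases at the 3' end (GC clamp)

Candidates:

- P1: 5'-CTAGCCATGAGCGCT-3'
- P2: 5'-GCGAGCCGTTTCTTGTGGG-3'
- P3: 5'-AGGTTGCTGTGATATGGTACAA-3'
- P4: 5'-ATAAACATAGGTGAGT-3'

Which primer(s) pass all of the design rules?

P1, P2 and P3.

P1 (15 nt, A=3 T=3 G=4 C=5): Tm = 2·6 + 4·9 = 48°C ✓; 3' end GCT has 2 G/C ✓ — passes.
P2 (19 nt, A=1 T=6 G=8 C=4): Tm = 2·7 + 4·12 = 62°C ✓; 3' end GGG has 3 G/C ✓ — passes.
P3 (22 nt, A=6 T=7 G=7 C=2): Tm = 2·13 + 4·9 = 62°C ✓; 3' end CAA has 1 G/C ✓ — passes.
P4 (16 nt, A=7 T=4 G=4 C=1): Tm = 2·11 + 4·5 = 42°C, outside 45–62°C ✗; 3' end AGT has 1 G/C ✓ — fails.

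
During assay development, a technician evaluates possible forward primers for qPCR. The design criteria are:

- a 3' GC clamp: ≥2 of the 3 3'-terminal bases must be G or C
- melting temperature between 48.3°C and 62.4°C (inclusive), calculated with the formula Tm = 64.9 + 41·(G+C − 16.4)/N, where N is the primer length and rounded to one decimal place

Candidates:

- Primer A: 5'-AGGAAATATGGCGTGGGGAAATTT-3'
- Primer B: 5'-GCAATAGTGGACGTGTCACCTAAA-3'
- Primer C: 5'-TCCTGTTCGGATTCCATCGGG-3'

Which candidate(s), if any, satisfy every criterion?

Primer C only.

Primer A (24 nt, A=8 T=6 G=9 C=1): 3' end TTT has 0 G/C, need ≥2 ✗; Tm = 64.9 + 41·(10 − 16.4)/24 = 54.0°C ✓ — fails.
Primer B (24 nt, A=8 T=5 G=6 C=5): 3' end AAA has 0 G/C, need ≥2 ✗; Tm = 64.9 + 41·(11 − 16.4)/24 = 55.7°C ✓ — fails.
Primer C (21 nt, A=2 T=7 G=6 C=6): 3' end GGG has 3 G/C ✓; Tm = 64.9 + 41·(12 − 16.4)/21 = 56.3°C ✓ — passes.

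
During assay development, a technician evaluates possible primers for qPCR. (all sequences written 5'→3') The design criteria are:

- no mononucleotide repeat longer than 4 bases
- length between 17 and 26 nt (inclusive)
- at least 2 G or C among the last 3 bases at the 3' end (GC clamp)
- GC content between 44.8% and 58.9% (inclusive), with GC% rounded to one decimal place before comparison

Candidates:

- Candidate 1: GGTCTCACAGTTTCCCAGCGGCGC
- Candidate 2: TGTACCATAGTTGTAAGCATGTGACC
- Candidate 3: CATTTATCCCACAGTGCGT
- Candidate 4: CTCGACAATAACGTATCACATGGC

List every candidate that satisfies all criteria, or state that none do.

Candidate 3 and Candidate 4.

Candidate 1 (24 nt, A=3 T=5 G=7 C=9): longest run = 3 ✓; length 24 ✓; 3' end CGC has 3 G/C ✓; GC 16/24 = 66.7%, outside 44.8–58.9% ✗ — fails.
Candidate 2 (26 nt, A=7 T=8 G=6 C=5): longest run = 2 ✓; length 26 ✓; 3' end ACC has 2 G/C ✓; GC 11/26 = 42.3%, outside 44.8–58.9% ✗ — fails.
Candidate 3 (19 nt, A=4 T=6 G=3 C=6): longest run = 3 ✓; length 19 ✓; 3' end CGT has 2 G/C ✓; GC 9/19 = 47.4% ✓ — passes.
Candidate 4 (24 nt, A=8 T=5 G=4 C=7): longest run = 2 ✓; length 24 ✓; 3' end GGC has 3 G/C ✓; GC 11/24 = 45.8% ✓ — passes.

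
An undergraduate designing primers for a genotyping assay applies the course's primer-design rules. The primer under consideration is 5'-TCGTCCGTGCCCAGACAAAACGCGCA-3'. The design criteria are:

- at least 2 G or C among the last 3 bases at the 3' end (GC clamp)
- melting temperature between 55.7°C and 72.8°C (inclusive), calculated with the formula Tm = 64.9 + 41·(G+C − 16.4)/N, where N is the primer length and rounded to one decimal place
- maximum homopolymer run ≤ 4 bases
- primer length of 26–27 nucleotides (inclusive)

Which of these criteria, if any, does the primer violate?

Meets all criteria.

Base counts: A=7, T=3, G=6, C=10 (length 26).
GC clamp: 3' end GCA has 2 G/C ✓
Tm: Tm = 64.9 + 41·(16 − 16.4)/26 = 64.3°C ✓
homopolymer run: longest run = 4 ✓
length: length 26 ✓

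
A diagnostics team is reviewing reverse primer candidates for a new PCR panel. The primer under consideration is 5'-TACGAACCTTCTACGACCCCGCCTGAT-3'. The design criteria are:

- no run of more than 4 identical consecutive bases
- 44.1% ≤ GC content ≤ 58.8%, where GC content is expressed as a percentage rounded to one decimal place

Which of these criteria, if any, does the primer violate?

Meets all criteria.

Base counts: A=6, T=6, G=4, C=11 (length 27).
homopolymer run: longest run = 4 ✓
GC content: GC 15/27 = 55.6% ✓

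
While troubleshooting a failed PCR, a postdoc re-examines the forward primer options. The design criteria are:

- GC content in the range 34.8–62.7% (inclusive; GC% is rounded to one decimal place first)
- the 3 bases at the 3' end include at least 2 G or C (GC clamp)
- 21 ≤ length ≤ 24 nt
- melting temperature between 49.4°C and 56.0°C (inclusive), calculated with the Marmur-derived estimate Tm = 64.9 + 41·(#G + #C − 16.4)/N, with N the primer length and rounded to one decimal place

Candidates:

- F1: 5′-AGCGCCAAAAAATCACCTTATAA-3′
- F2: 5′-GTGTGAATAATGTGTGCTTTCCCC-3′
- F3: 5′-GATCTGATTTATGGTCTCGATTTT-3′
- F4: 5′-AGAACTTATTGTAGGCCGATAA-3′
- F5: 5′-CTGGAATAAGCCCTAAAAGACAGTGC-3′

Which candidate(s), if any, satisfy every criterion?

F2 only.

F1 (23 nt, A=11 T=4 G=2 C=6): GC 8/23 = 34.8% ✓; 3' end TAA has 0 G/C, need ≥2 ✗; length 23 ✓; Tm = 64.9 + 41·(8 − 16.4)/23 = 49.9°C ✓ — fails.
F2 (24 nt, A=4 T=9 G=6 C=5): GC 11/24 = 45.8% ✓; 3' end CCC has 3 G/C ✓; length 24 ✓; Tm = 64.9 + 41·(11 − 16.4)/24 = 55.7°C ✓ — passes.
F3 (24 nt, A=4 T=12 G=5 C=3): GC 8/24 = 33.3%, outside 34.8–62.7% ✗; 3' end TTT has 0 G/C, need ≥2 ✗; length 24 ✓; Tm = 64.9 + 41·(8 − 16.4)/24 = 50.6°C ✓ — fails.
F4 (22 nt, A=8 T=6 G=5 C=3): GC 8/22 = 36.4% ✓; 3' end TAA has 0 G/C, need ≥2 ✗; length 22 ✓; Tm = 64.9 + 41·(8 − 16.4)/22 = 49.2°C, outside 49.4–56.0°C ✗ — fails.
F5 (26 nt, A=10 T=4 G=6 C=6): GC 12/26 = 46.2% ✓; 3' end TGC has 2 G/C ✓; length 26, outside 21–24 ✗; Tm = 64.9 + 41·(12 − 16.4)/26 = 58.0°C, outside 49.4–56.0°C ✗ — fails.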